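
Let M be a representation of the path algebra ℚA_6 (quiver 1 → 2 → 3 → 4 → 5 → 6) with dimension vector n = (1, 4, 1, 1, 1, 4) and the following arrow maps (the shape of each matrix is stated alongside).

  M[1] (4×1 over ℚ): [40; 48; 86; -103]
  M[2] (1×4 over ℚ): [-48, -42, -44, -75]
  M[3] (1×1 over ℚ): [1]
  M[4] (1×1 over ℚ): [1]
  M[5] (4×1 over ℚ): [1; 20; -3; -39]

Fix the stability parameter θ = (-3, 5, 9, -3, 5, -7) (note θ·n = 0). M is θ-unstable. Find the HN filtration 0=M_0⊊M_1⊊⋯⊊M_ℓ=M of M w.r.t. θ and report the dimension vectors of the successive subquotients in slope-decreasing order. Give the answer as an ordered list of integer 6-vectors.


Via rank(M_{q-1}∘⋯∘M_p): M ≅ I[1,6], I[2,2]^3, I[6,6]^3.
μ_θ-semistable layers: μ^(1)=5; μ^(2)=9/5; μ^(3)=-3; μ^(4)=-7

((0, 3, 0, 0, 0, 0); (0, 1, 1, 1, 1, 1); (1, 0, 0, 0, 0, 0); (0, 0, 0, 0, 0, 3))


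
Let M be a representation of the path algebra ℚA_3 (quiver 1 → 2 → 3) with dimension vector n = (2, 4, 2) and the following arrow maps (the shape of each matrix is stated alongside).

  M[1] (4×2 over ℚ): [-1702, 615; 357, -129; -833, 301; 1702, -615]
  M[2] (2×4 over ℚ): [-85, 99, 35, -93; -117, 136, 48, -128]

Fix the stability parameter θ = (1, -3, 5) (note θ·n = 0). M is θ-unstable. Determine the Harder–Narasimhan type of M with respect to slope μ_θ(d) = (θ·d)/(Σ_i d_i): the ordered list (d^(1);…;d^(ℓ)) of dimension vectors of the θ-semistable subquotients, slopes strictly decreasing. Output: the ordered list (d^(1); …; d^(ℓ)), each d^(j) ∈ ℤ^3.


Interval decomposition of M: I[1,3]^2, I[2,2]^2.
HN type (ℓ=3): μ^(1)=5; μ^(2)=-1; μ^(3)=-3

((0, 0, 2); (2, 2, 0); (0, 2, 0))


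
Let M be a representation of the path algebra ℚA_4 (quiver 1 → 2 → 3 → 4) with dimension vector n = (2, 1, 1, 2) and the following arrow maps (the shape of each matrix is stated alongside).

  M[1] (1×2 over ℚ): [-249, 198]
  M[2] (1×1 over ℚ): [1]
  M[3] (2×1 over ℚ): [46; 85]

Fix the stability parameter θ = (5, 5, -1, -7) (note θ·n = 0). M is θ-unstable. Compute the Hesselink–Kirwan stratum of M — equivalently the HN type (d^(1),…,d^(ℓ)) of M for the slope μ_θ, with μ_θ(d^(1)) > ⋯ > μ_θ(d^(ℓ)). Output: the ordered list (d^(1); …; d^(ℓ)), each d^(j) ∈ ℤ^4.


Interval decomposition of M: I[1,1], I[1,4], I[4,4].
HN type (ℓ=3): μ^(1)=5; μ^(2)=1/2; μ^(3)=-7

((1, 0, 0, 0); (1, 1, 1, 1); (0, 0, 0, 1))


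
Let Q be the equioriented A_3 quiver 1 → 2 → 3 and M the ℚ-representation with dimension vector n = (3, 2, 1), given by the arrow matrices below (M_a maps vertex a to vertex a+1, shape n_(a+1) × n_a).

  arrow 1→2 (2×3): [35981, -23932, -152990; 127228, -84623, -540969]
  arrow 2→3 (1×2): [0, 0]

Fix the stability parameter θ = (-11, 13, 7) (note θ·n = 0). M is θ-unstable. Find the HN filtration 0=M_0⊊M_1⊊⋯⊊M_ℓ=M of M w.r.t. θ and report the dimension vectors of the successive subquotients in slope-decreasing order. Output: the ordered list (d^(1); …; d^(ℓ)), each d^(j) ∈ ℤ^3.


Interval decomposition of M: I[1,1], I[1,2]^2, I[3,3].
HN type (ℓ=3): μ^(1)=13; μ^(2)=7; μ^(3)=-11

((0, 2, 0); (0, 0, 1); (3, 0, 0))


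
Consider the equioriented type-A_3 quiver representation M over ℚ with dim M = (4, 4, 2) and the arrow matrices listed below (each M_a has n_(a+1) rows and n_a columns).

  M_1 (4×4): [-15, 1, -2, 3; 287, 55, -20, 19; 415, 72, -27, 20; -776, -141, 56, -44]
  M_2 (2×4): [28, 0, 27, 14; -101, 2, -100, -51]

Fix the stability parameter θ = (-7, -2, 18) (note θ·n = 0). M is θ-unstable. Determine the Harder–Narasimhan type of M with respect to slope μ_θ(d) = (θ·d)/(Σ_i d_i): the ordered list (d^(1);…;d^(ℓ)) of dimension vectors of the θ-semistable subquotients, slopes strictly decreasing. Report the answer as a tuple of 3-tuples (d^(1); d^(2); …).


Via rank(M_{q-1}∘⋯∘M_p): M ≅ I[1,2]^2, I[1,3]^2.
μ_θ-semistable layers: μ^(1)=18; μ^(2)=-2; μ^(3)=-7

((0, 0, 2); (0, 4, 0); (4, 0, 0))


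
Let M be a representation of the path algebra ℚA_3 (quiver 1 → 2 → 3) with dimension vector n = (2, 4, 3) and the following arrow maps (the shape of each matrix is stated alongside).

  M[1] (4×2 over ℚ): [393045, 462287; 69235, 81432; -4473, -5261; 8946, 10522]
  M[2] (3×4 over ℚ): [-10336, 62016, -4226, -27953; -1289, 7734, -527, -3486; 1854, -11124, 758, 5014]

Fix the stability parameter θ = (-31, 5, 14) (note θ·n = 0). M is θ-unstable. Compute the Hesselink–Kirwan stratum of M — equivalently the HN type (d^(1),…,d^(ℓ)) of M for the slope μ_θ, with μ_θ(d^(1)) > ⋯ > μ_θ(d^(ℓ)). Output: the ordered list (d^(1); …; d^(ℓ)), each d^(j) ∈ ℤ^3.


Interval decomposition of M: I[1,2]^2, I[2,3]^2, I[3,3].
HN type (ℓ=3): μ^(1)=14; μ^(2)=5; μ^(3)=-31

((0, 0, 3); (0, 4, 0); (2, 0, 0))


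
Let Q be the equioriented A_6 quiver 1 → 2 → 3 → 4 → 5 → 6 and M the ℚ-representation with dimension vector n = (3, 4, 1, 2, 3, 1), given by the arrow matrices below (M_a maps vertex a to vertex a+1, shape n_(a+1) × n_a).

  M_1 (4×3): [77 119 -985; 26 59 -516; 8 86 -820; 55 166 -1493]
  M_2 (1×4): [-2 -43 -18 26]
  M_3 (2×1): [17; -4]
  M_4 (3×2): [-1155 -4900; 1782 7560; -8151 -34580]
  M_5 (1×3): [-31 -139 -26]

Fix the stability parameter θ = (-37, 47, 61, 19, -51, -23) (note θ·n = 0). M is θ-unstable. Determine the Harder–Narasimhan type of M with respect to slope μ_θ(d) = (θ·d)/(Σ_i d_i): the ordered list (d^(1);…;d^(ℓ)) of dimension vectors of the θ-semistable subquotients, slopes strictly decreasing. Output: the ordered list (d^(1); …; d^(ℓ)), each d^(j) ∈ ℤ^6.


Barcode: M ≅ I[1,1], I[1,2], I[1,6], I[2,2]^2, I[4,4], I[5,5]^2. HN layers by μ_θ (5 steps, strictly decreasing):
  μ^(1)=47; μ^(2)=19; μ^(3)=53/5; μ^(4)=-37; μ^(5)=-51

((0, 3, 0, 0, 0, 0); (0, 0, 0, 1, 0, 0); (0, 1, 1, 1, 1, 1); (3, 0, 0, 0, 0, 0); (0, 0, 0, 0, 2, 0))


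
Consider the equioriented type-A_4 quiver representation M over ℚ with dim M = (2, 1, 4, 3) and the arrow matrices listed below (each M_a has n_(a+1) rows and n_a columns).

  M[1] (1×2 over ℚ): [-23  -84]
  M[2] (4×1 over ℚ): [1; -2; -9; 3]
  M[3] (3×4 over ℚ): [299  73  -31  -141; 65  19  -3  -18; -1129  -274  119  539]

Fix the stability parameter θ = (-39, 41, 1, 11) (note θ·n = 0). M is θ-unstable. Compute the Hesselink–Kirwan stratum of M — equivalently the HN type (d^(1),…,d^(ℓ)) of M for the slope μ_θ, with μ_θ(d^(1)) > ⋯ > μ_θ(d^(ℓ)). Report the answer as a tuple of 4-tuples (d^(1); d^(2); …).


Via rank(M_{q-1}∘⋯∘M_p): M ≅ I[1,1], I[1,4], I[3,3], I[3,4]^2.
μ_θ-semistable layers: μ^(1)=53/3; μ^(2)=11; μ^(3)=1; μ^(4)=-39

((0, 1, 1, 1); (0, 0, 0, 2); (0, 0, 3, 0); (2, 0, 0, 0))


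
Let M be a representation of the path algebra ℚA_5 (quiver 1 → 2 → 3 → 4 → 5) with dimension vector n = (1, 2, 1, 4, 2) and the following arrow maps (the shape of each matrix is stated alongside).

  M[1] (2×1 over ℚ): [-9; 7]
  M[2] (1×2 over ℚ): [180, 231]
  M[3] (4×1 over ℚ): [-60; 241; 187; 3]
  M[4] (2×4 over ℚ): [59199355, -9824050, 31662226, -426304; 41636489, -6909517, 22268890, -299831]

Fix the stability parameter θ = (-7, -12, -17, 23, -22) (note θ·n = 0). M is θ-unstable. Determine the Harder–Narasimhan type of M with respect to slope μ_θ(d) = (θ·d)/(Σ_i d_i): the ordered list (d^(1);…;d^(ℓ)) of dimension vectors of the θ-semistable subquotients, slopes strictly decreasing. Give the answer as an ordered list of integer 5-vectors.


Interval decomposition of M: I[1,4], I[2,2], I[4,4], I[4,5]^2.
HN type (ℓ=3): μ^(1)=23; μ^(2)=1/2; μ^(3)=-12

((0, 0, 0, 2, 0); (0, 0, 0, 2, 2); (1, 2, 1, 0, 0))


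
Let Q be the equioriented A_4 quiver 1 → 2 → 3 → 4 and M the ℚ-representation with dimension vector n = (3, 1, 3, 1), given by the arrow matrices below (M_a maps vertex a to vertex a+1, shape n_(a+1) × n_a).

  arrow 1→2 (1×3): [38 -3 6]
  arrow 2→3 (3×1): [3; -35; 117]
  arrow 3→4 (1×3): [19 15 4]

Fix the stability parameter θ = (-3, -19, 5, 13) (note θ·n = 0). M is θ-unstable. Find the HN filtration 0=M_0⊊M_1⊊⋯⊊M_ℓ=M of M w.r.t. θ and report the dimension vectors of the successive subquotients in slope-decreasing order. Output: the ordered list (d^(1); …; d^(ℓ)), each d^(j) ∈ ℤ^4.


Via rank(M_{q-1}∘⋯∘M_p): M ≅ I[1,1]^2, I[1,3], I[3,3], I[3,4].
μ_θ-semistable layers: μ^(1)=13; μ^(2)=5; μ^(3)=-3; μ^(4)=-11

((0, 0, 0, 1); (0, 0, 3, 0); (2, 0, 0, 0); (1, 1, 0, 0))


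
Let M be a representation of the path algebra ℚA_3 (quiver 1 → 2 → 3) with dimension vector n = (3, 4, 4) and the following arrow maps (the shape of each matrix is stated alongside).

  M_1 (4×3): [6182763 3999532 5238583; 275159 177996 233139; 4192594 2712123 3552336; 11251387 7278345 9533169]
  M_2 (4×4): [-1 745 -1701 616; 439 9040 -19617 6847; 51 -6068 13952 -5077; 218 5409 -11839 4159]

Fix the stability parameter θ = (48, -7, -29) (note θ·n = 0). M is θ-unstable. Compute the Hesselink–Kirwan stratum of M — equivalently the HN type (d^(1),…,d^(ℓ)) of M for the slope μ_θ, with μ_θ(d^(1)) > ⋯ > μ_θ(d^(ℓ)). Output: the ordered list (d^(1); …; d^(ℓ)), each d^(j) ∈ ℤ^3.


Barcode: M ≅ I[1,1], I[1,2], I[1,3], I[2,3]^2, I[3,3]. HN layers by μ_θ (5 steps, strictly decreasing):
  μ^(1)=48; μ^(2)=41/2; μ^(3)=4; μ^(4)=-18; μ^(5)=-29

((1, 0, 0); (1, 1, 0); (1, 1, 1); (0, 2, 2); (0, 0, 1))


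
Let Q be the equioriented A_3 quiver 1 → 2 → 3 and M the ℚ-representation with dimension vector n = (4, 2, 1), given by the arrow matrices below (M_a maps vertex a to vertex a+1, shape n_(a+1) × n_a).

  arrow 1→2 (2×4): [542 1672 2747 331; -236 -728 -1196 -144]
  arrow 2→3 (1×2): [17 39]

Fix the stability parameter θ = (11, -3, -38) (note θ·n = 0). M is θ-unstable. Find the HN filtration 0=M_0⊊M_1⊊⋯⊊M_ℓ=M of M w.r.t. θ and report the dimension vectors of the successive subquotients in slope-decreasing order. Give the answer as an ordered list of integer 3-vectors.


Interval decomposition of M: I[1,1]^2, I[1,2], I[1,3].
HN type (ℓ=3): μ^(1)=11; μ^(2)=4; μ^(3)=-10

((2, 0, 0); (1, 1, 0); (1, 1, 1))


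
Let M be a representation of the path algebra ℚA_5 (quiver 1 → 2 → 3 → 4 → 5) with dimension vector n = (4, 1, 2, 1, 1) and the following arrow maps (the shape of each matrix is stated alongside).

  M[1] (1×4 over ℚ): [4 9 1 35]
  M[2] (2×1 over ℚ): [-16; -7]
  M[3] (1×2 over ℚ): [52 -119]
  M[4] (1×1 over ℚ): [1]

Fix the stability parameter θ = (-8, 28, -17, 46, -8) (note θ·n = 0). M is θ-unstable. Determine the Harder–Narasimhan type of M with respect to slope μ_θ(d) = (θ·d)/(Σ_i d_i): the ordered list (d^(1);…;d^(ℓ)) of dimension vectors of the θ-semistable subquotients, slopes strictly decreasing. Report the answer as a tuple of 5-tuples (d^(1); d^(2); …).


Via rank(M_{q-1}∘⋯∘M_p): M ≅ I[1,1]^3, I[1,5], I[3,3].
μ_θ-semistable layers: μ^(1)=19; μ^(2)=11/2; μ^(3)=-8; μ^(4)=-17

((0, 0, 0, 1, 1); (0, 1, 1, 0, 0); (4, 0, 0, 0, 0); (0, 0, 1, 0, 0))


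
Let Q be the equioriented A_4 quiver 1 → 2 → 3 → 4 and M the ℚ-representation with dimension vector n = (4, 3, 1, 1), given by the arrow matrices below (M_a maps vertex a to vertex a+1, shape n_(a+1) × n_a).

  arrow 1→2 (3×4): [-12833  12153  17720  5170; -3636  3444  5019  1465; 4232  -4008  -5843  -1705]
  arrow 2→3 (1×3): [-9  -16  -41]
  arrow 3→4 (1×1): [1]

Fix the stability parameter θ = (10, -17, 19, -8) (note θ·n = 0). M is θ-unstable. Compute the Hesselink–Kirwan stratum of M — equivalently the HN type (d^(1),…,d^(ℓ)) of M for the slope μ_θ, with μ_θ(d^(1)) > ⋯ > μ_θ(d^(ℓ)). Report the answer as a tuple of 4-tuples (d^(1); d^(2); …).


Barcode: M ≅ I[1,1]^2, I[1,2], I[1,4], I[2,2]. HN layers by μ_θ (4 steps, strictly decreasing):
  μ^(1)=10; μ^(2)=11/2; μ^(3)=-7/2; μ^(4)=-17

((2, 0, 0, 0); (0, 0, 1, 1); (2, 2, 0, 0); (0, 1, 0, 0))


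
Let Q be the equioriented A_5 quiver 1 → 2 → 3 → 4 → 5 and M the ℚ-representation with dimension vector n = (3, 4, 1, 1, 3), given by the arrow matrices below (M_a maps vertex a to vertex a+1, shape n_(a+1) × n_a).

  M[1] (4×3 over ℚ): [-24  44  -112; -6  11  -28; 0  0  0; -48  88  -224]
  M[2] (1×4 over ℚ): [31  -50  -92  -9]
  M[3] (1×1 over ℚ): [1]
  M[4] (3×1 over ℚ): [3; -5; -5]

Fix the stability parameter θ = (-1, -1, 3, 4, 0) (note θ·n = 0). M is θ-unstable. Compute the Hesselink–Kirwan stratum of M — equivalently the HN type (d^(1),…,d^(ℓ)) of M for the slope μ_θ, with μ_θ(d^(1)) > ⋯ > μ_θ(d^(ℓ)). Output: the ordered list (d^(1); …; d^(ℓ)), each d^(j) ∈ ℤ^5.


Interval decomposition of M: I[1,1]^2, I[1,5], I[2,2]^3, I[5,5]^2.
HN type (ℓ=3): μ^(1)=7/3; μ^(2)=0; μ^(3)=-1

((0, 0, 1, 1, 1); (0, 0, 0, 0, 2); (3, 4, 0, 0, 0))


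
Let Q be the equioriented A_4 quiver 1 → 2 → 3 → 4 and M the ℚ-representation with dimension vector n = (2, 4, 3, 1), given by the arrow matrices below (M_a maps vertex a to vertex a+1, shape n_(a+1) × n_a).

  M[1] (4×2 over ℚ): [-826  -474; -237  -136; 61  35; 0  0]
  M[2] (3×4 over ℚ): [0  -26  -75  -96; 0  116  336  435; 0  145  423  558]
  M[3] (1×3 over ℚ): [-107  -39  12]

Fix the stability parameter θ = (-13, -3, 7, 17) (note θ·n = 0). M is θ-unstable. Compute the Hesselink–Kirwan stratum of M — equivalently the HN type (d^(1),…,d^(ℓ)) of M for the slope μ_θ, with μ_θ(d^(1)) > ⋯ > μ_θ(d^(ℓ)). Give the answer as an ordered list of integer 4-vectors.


Barcode: M ≅ I[1,3], I[1,4], I[2,2], I[2,3]. HN layers by μ_θ (4 steps, strictly decreasing):
  μ^(1)=17; μ^(2)=7; μ^(3)=-3; μ^(4)=-13

((0, 0, 0, 1); (0, 0, 3, 0); (0, 4, 0, 0); (2, 0, 0, 0))


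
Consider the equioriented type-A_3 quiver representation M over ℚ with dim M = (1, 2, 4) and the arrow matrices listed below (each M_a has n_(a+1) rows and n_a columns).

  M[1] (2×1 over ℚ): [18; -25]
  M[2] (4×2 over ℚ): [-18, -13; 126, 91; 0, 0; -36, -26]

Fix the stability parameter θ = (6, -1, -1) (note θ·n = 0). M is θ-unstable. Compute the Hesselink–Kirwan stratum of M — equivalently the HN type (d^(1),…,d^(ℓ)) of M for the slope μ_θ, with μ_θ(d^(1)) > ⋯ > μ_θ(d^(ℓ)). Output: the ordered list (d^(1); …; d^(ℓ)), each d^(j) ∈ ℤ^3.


Interval decomposition of M: I[1,3], I[2,2], I[3,3]^3.
HN type (ℓ=2): μ^(1)=4/3; μ^(2)=-1

((1, 1, 1); (0, 1, 3))


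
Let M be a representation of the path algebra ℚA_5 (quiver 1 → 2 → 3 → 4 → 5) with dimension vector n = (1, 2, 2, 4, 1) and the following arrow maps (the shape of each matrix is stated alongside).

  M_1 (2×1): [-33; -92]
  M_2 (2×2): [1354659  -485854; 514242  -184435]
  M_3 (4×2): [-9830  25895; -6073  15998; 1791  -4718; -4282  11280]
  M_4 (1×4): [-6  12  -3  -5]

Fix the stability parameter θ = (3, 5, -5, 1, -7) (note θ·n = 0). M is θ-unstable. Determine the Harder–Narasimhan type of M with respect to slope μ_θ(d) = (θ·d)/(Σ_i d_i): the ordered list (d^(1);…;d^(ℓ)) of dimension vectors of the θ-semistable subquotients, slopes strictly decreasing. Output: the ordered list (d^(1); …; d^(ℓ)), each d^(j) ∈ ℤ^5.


Barcode: M ≅ I[1,5], I[2,4], I[4,4]^2. HN layers by μ_θ (3 steps, strictly decreasing):
  μ^(1)=1; μ^(2)=0; μ^(3)=-3/5

((0, 0, 0, 3, 0); (0, 1, 1, 0, 0); (1, 1, 1, 1, 1))


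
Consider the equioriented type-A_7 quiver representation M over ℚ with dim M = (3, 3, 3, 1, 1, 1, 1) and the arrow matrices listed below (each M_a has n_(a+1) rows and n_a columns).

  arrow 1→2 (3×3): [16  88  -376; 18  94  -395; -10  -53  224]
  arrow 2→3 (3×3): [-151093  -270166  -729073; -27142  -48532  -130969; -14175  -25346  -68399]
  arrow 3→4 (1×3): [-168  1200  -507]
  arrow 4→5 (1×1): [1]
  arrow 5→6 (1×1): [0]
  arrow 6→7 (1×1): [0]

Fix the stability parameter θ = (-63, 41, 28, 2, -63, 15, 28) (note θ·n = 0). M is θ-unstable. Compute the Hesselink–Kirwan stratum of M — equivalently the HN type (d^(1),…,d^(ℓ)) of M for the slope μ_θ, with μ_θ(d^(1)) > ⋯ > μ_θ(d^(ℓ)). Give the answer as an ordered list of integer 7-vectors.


Interval decomposition of M: I[1,2], I[1,3], I[1,5], I[3,3], I[6,6], I[7,7].
HN type (ℓ=6): μ^(1)=41; μ^(2)=69/2; μ^(3)=28; μ^(4)=15; μ^(5)=2; μ^(6)=-63

((0, 1, 0, 0, 0, 0, 0); (0, 1, 1, 0, 0, 0, 0); (0, 0, 1, 0, 0, 0, 1); (0, 0, 0, 0, 0, 1, 0); (0, 1, 1, 1, 1, 0, 0); (3, 0, 0, 0, 0, 0, 0))


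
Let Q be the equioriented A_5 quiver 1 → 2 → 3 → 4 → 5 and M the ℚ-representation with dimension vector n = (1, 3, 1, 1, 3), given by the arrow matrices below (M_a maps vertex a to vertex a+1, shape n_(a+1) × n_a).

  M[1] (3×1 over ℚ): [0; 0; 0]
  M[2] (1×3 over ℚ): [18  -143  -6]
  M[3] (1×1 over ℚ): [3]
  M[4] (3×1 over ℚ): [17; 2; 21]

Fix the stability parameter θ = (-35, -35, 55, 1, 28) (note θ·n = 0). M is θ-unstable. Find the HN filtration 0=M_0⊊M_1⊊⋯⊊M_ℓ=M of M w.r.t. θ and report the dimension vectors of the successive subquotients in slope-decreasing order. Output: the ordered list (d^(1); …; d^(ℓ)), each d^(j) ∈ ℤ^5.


Barcode: M ≅ I[1,1], I[2,2]^2, I[2,5], I[5,5]^2. HN layers by μ_θ (2 steps, strictly decreasing):
  μ^(1)=28; μ^(2)=-35

((0, 0, 1, 1, 3); (1, 3, 0, 0, 0))


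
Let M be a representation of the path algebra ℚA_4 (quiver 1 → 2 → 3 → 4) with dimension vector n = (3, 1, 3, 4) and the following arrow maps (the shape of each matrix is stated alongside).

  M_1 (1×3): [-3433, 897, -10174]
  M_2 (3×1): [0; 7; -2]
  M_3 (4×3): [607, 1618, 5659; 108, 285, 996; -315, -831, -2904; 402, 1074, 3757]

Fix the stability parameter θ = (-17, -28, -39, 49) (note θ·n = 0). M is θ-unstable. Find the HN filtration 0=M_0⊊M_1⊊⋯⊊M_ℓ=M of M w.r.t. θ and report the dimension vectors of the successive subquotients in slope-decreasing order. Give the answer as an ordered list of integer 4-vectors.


Barcode: M ≅ I[1,1]^2, I[1,4], I[3,4]^2, I[4,4]. HN layers by μ_θ (4 steps, strictly decreasing):
  μ^(1)=49; μ^(2)=-17; μ^(3)=-28; μ^(4)=-39

((0, 0, 0, 4); (2, 0, 0, 0); (1, 1, 1, 0); (0, 0, 2, 0))


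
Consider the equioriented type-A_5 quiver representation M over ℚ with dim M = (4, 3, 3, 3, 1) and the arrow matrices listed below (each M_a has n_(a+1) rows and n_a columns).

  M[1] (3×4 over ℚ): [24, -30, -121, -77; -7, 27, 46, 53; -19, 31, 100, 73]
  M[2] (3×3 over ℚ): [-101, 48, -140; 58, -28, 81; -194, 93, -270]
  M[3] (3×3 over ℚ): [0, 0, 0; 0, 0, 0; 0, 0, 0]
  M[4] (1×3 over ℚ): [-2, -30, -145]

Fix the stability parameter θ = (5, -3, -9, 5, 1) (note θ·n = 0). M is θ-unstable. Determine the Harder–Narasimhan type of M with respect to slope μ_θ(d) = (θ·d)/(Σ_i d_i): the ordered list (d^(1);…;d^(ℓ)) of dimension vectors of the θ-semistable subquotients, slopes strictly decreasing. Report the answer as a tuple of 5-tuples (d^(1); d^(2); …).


Barcode: M ≅ I[1,1], I[1,3]^3, I[4,4]^2, I[4,5]. HN layers by μ_θ (3 steps, strictly decreasing):
  μ^(1)=5; μ^(2)=3; μ^(3)=-7/3

((1, 0, 0, 2, 0); (0, 0, 0, 1, 1); (3, 3, 3, 0, 0))


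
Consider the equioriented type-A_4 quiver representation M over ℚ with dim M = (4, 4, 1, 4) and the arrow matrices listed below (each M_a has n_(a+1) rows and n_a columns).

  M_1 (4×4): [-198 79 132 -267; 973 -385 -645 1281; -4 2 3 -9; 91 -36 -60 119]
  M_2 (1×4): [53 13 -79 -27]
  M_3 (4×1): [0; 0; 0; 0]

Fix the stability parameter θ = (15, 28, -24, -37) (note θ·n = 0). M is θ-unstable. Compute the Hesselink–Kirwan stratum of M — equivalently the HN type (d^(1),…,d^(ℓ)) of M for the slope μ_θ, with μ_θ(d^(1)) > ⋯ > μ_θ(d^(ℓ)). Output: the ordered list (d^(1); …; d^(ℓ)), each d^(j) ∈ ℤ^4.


Barcode: M ≅ I[1,1], I[1,2]^2, I[1,3], I[2,2], I[4,4]^4. HN layers by μ_θ (4 steps, strictly decreasing):
  μ^(1)=28; μ^(2)=15; μ^(3)=19/3; μ^(4)=-37

((0, 3, 0, 0); (3, 0, 0, 0); (1, 1, 1, 0); (0, 0, 0, 4))


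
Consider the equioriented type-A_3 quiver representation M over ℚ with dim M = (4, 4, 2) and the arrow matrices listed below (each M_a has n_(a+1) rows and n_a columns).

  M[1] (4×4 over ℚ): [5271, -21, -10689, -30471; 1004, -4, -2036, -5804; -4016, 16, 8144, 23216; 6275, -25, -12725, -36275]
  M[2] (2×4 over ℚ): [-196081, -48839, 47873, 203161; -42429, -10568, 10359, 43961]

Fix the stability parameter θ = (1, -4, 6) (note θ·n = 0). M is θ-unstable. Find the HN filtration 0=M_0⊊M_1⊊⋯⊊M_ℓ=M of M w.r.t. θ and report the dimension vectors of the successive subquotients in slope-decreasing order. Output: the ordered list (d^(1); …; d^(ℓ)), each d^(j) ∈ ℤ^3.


Via rank(M_{q-1}∘⋯∘M_p): M ≅ I[1,1]^3, I[1,2], I[2,2], I[2,3]^2.
μ_θ-semistable layers: μ^(1)=6; μ^(2)=1; μ^(3)=-3/2; μ^(4)=-4

((0, 0, 2); (3, 0, 0); (1, 1, 0); (0, 3, 0))


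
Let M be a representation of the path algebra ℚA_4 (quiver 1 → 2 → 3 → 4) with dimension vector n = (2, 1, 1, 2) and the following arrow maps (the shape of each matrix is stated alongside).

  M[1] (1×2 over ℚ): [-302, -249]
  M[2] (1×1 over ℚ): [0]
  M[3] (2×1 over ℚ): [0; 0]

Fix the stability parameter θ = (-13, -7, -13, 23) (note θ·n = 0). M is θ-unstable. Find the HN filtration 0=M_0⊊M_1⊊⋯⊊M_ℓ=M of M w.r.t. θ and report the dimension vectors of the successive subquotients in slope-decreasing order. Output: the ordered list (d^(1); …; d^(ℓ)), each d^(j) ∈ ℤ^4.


Via rank(M_{q-1}∘⋯∘M_p): M ≅ I[1,1], I[1,2], I[3,3], I[4,4]^2.
μ_θ-semistable layers: μ^(1)=23; μ^(2)=-7; μ^(3)=-13

((0, 0, 0, 2); (0, 1, 0, 0); (2, 0, 1, 0))


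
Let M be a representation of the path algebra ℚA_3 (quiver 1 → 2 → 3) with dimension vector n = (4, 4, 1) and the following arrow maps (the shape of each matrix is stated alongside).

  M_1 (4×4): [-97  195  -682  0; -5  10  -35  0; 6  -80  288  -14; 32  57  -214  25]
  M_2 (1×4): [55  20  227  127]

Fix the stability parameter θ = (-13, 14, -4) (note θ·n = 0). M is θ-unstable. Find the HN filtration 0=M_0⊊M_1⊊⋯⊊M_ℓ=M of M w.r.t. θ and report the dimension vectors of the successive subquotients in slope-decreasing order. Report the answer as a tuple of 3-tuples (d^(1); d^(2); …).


Barcode: M ≅ I[1,1], I[1,2]^2, I[1,3], I[2,2]. HN layers by μ_θ (3 steps, strictly decreasing):
  μ^(1)=14; μ^(2)=5; μ^(3)=-13

((0, 3, 0); (0, 1, 1); (4, 0, 0))


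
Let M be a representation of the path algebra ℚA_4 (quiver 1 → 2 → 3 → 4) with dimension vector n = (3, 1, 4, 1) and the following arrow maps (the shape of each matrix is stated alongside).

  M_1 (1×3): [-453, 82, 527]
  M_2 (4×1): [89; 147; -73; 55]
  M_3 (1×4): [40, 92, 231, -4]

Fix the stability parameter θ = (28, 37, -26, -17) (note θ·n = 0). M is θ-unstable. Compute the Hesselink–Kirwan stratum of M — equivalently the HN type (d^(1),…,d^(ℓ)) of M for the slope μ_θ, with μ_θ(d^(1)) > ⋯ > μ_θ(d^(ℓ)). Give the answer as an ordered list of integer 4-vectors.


Via rank(M_{q-1}∘⋯∘M_p): M ≅ I[1,1]^2, I[1,4], I[3,3]^3.
μ_θ-semistable layers: μ^(1)=28; μ^(2)=11/2; μ^(3)=-26

((2, 0, 0, 0); (1, 1, 1, 1); (0, 0, 3, 0))


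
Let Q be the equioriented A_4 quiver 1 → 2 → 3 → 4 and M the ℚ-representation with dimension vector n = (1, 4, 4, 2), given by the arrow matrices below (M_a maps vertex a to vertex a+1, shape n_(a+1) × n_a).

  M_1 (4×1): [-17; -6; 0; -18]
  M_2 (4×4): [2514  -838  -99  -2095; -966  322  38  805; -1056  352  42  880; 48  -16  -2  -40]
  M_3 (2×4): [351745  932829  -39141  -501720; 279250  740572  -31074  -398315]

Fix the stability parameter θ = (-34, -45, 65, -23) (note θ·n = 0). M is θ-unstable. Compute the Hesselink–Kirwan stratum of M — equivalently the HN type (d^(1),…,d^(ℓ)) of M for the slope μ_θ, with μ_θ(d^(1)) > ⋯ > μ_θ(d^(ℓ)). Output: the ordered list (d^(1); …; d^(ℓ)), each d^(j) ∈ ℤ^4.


Via rank(M_{q-1}∘⋯∘M_p): M ≅ I[1,2], I[2,2], I[2,4]^2, I[3,3]^2.
μ_θ-semistable layers: μ^(1)=65; μ^(2)=21; μ^(3)=-79/2; μ^(4)=-45

((0, 0, 2, 0); (0, 0, 2, 2); (1, 1, 0, 0); (0, 3, 0, 0))


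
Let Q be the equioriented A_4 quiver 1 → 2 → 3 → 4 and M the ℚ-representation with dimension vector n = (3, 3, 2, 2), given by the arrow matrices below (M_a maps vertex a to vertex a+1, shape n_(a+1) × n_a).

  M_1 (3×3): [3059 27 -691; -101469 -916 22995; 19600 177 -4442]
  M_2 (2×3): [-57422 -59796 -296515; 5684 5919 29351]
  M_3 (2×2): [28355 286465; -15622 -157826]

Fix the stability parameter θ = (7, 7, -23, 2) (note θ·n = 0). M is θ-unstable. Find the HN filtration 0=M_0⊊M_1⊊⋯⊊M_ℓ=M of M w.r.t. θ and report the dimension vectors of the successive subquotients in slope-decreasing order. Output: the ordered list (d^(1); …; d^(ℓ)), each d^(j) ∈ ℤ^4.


Barcode: M ≅ I[1,1], I[1,3], I[1,4], I[2,2], I[4,4]. HN layers by μ_θ (3 steps, strictly decreasing):
  μ^(1)=7; μ^(2)=2; μ^(3)=-3

((1, 1, 0, 0); (0, 0, 0, 2); (2, 2, 2, 0))


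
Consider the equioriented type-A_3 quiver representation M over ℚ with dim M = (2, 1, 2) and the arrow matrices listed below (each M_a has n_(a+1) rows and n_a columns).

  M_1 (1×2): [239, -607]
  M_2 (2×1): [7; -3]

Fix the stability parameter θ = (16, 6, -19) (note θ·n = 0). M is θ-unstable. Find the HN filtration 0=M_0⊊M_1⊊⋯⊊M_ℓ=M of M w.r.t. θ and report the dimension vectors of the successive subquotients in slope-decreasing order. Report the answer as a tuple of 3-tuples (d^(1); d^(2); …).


Via rank(M_{q-1}∘⋯∘M_p): M ≅ I[1,1], I[1,3], I[3,3].
μ_θ-semistable layers: μ^(1)=16; μ^(2)=1; μ^(3)=-19

((1, 0, 0); (1, 1, 1); (0, 0, 1))


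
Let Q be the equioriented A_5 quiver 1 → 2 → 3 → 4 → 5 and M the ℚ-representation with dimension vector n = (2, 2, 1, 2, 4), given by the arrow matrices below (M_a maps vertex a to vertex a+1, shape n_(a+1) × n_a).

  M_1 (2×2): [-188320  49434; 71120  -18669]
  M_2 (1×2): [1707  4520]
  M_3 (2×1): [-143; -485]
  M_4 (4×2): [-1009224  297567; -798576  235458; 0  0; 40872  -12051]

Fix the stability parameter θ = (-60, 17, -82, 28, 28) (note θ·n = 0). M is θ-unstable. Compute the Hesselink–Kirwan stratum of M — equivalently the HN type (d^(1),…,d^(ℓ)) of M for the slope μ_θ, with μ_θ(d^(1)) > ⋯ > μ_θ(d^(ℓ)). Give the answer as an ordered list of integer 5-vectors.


Via rank(M_{q-1}∘⋯∘M_p): M ≅ I[1,1], I[1,5], I[2,2], I[4,4], I[5,5]^3.
μ_θ-semistable layers: μ^(1)=28; μ^(2)=17; μ^(3)=-65/2; μ^(4)=-60

((0, 0, 0, 2, 4); (0, 1, 0, 0, 0); (0, 1, 1, 0, 0); (2, 0, 0, 0, 0))


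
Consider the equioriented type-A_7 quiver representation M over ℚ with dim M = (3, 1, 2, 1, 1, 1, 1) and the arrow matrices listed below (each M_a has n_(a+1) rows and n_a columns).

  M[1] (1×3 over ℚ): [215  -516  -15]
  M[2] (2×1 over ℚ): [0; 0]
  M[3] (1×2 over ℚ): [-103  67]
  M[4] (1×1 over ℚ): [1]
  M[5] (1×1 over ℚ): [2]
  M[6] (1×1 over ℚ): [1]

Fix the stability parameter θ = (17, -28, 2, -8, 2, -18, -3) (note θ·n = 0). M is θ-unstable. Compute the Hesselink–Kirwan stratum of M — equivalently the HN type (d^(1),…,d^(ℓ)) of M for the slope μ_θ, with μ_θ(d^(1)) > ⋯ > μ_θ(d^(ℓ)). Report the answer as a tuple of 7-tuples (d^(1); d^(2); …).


Via rank(M_{q-1}∘⋯∘M_p): M ≅ I[1,1]^2, I[1,2], I[3,3], I[3,7].
μ_θ-semistable layers: μ^(1)=17; μ^(2)=2; μ^(3)=-3; μ^(4)=-11/2

((2, 0, 0, 0, 0, 0, 0); (0, 0, 1, 0, 0, 0, 0); (0, 0, 0, 0, 0, 0, 1); (1, 1, 1, 1, 1, 1, 0))


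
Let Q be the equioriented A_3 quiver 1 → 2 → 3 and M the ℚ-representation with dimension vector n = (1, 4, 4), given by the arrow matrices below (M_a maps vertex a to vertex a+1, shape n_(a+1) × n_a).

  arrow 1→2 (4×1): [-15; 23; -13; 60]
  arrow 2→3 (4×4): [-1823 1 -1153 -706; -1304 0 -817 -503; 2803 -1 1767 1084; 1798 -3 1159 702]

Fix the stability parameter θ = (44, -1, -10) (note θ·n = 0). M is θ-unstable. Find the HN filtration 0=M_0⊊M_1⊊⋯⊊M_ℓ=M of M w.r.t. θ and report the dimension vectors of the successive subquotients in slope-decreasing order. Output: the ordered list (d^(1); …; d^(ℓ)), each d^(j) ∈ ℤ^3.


Barcode: M ≅ I[1,3], I[2,2], I[2,3]^2, I[3,3]. HN layers by μ_θ (4 steps, strictly decreasing):
  μ^(1)=11; μ^(2)=-1; μ^(3)=-11/2; μ^(4)=-10

((1, 1, 1); (0, 1, 0); (0, 2, 2); (0, 0, 1))


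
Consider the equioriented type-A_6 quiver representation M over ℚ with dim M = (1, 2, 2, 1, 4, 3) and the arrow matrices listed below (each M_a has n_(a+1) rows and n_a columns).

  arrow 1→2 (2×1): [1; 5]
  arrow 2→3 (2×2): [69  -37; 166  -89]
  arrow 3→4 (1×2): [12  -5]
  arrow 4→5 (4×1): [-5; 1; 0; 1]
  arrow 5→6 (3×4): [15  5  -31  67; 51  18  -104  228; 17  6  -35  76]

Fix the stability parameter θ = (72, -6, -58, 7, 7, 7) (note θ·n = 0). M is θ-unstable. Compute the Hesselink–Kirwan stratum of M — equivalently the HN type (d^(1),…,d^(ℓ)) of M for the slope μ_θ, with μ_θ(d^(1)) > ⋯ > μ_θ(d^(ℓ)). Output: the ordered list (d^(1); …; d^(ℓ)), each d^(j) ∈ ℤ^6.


Barcode: M ≅ I[1,6], I[2,3], I[5,5], I[5,6]^2. HN layers by μ_θ (3 steps, strictly decreasing):
  μ^(1)=7; μ^(2)=8/3; μ^(3)=-32

((0, 0, 0, 1, 4, 3); (1, 1, 1, 0, 0, 0); (0, 1, 1, 0, 0, 0))


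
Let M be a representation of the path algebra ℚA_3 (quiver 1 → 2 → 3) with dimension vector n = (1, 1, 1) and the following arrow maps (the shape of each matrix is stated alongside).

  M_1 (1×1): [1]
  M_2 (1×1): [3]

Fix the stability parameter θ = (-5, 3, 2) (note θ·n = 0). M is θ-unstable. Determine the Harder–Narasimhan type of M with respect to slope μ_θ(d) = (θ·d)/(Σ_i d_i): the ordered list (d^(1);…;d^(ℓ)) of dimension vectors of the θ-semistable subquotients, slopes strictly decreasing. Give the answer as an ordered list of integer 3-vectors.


Barcode: M ≅ I[1,3]. HN layers by μ_θ (2 steps, strictly decreasing):
  μ^(1)=5/2; μ^(2)=-5

((0, 1, 1); (1, 0, 0))


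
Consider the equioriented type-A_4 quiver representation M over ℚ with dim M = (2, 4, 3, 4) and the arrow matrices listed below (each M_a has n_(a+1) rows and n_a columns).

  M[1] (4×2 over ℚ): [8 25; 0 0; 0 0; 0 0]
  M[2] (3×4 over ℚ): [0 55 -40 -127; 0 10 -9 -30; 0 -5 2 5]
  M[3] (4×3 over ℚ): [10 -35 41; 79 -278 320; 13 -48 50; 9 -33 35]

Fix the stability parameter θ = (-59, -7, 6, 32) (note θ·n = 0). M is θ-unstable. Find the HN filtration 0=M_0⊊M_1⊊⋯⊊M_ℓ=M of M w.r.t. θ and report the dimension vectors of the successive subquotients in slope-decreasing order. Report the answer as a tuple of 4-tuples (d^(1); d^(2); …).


Via rank(M_{q-1}∘⋯∘M_p): M ≅ I[1,1], I[1,2], I[2,2], I[2,4]^2, I[3,4], I[4,4].
μ_θ-semistable layers: μ^(1)=32; μ^(2)=6; μ^(3)=-7; μ^(4)=-59

((0, 0, 0, 4); (0, 0, 3, 0); (0, 4, 0, 0); (2, 0, 0, 0))


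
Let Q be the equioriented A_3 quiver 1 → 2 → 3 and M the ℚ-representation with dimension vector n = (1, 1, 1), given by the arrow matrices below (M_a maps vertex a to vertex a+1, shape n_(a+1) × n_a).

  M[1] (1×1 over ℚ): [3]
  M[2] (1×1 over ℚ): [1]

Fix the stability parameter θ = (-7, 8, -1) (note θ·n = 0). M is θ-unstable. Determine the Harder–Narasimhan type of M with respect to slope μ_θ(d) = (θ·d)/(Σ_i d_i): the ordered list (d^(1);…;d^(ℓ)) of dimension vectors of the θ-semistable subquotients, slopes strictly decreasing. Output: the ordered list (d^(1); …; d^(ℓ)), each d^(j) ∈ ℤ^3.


Via rank(M_{q-1}∘⋯∘M_p): M ≅ I[1,3].
μ_θ-semistable layers: μ^(1)=7/2; μ^(2)=-7

((0, 1, 1); (1, 0, 0))


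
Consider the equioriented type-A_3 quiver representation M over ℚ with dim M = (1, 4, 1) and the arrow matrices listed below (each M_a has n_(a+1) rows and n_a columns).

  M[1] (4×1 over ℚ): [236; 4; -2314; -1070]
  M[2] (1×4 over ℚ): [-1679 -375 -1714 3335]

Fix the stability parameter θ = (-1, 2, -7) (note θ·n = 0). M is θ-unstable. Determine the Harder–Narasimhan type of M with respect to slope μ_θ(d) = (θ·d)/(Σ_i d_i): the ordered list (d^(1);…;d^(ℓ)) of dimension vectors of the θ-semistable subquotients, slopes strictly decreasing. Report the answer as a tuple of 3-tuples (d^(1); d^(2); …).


Via rank(M_{q-1}∘⋯∘M_p): M ≅ I[1,3], I[2,2]^3.
μ_θ-semistable layers: μ^(1)=2; μ^(2)=-2

((0, 3, 0); (1, 1, 1))


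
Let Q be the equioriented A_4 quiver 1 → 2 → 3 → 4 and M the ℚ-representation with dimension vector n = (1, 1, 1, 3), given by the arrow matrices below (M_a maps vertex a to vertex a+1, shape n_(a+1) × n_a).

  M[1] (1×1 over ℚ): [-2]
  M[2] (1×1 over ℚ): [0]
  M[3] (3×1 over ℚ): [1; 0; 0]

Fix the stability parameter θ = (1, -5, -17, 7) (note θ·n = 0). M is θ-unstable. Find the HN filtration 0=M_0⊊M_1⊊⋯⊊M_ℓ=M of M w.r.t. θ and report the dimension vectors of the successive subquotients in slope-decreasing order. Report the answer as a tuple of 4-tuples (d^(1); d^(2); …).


Interval decomposition of M: I[1,2], I[3,4], I[4,4]^2.
HN type (ℓ=3): μ^(1)=7; μ^(2)=-2; μ^(3)=-17

((0, 0, 0, 3); (1, 1, 0, 0); (0, 0, 1, 0))


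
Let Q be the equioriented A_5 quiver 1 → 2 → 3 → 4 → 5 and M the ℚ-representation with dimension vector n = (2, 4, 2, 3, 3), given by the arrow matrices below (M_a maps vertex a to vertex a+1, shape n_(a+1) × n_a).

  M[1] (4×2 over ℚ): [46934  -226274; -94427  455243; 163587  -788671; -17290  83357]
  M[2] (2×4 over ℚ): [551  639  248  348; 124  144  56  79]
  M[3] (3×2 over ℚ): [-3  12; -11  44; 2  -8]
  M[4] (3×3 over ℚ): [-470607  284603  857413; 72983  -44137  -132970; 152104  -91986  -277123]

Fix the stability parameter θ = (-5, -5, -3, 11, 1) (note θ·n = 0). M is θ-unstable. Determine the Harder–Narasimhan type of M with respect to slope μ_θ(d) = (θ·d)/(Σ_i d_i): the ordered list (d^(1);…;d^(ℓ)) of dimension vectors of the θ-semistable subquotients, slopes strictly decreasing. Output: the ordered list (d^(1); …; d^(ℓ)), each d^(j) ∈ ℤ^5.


Via rank(M_{q-1}∘⋯∘M_p): M ≅ I[1,3], I[1,5], I[2,2]^2, I[4,4], I[4,5], I[5,5].
μ_θ-semistable layers: μ^(1)=11; μ^(2)=6; μ^(3)=1; μ^(4)=-3; μ^(5)=-5

((0, 0, 0, 1, 0); (0, 0, 0, 2, 2); (0, 0, 0, 0, 1); (0, 0, 2, 0, 0); (2, 4, 0, 0, 0))


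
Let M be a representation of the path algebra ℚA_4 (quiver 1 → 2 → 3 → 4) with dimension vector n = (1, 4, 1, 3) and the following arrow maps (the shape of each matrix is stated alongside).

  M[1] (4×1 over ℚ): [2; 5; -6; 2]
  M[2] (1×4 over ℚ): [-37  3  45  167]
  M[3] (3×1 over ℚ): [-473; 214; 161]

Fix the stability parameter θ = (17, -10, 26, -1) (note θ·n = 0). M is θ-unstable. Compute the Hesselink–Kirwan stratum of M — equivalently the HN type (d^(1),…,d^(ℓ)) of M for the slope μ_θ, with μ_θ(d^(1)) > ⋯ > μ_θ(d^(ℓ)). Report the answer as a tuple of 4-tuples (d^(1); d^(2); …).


Via rank(M_{q-1}∘⋯∘M_p): M ≅ I[1,4], I[2,2]^3, I[4,4]^2.
μ_θ-semistable layers: μ^(1)=25/2; μ^(2)=7/2; μ^(3)=-1; μ^(4)=-10

((0, 0, 1, 1); (1, 1, 0, 0); (0, 0, 0, 2); (0, 3, 0, 0))


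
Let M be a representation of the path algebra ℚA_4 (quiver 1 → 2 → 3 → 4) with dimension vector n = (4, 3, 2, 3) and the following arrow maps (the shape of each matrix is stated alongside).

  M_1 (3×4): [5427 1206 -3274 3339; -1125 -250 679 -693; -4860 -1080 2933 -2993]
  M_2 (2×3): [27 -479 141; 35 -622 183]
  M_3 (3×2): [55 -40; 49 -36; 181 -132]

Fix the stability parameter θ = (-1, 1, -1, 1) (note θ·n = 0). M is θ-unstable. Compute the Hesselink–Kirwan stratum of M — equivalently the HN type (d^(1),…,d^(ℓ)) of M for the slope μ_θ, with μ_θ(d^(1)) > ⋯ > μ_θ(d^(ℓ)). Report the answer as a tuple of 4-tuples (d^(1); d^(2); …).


Interval decomposition of M: I[1,1], I[1,2], I[1,4]^2, I[4,4].
HN type (ℓ=3): μ^(1)=1; μ^(2)=0; μ^(3)=-1

((0, 1, 0, 3); (0, 2, 2, 0); (4, 0, 0, 0))


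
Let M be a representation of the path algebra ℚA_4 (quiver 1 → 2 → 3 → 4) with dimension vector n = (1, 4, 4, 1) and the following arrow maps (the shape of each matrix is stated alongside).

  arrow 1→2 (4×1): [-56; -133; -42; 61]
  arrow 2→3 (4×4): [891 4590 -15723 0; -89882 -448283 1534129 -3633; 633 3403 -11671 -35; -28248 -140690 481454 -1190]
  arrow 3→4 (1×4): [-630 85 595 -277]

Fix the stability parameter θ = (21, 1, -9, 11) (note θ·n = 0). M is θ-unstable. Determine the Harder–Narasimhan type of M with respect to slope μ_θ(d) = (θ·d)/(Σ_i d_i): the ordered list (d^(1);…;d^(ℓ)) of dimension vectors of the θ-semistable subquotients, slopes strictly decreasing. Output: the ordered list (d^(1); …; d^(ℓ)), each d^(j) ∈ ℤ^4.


Barcode: M ≅ I[1,2], I[2,3]^2, I[2,4], I[3,3]. HN layers by μ_θ (3 steps, strictly decreasing):
  μ^(1)=11; μ^(2)=-4; μ^(3)=-9

((1, 1, 0, 1); (0, 3, 3, 0); (0, 0, 1, 0))


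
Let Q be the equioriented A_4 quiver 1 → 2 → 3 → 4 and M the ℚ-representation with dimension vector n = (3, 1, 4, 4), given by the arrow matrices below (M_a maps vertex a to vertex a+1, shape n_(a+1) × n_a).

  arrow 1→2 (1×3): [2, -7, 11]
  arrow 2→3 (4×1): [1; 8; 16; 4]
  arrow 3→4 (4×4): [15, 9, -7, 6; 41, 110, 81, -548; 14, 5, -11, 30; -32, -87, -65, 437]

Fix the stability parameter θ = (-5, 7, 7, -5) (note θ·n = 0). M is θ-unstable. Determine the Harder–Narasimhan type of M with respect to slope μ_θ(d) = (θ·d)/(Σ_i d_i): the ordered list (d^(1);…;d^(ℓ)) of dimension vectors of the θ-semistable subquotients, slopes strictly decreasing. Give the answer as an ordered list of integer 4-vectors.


Barcode: M ≅ I[1,1]^2, I[1,4], I[3,4]^3. HN layers by μ_θ (3 steps, strictly decreasing):
  μ^(1)=3; μ^(2)=1; μ^(3)=-5

((0, 1, 1, 1); (0, 0, 3, 3); (3, 0, 0, 0))


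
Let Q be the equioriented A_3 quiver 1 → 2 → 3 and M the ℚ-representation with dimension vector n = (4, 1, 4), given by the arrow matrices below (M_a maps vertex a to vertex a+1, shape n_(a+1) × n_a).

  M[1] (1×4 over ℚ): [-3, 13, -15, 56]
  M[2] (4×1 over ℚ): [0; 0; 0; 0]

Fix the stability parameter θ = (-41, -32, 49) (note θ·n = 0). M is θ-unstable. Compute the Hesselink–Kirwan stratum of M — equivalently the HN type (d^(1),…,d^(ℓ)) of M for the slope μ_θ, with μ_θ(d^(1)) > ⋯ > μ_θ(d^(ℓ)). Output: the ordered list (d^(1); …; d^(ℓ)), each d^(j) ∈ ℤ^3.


Barcode: M ≅ I[1,1]^3, I[1,2], I[3,3]^4. HN layers by μ_θ (3 steps, strictly decreasing):
  μ^(1)=49; μ^(2)=-32; μ^(3)=-41

((0, 0, 4); (0, 1, 0); (4, 0, 0))


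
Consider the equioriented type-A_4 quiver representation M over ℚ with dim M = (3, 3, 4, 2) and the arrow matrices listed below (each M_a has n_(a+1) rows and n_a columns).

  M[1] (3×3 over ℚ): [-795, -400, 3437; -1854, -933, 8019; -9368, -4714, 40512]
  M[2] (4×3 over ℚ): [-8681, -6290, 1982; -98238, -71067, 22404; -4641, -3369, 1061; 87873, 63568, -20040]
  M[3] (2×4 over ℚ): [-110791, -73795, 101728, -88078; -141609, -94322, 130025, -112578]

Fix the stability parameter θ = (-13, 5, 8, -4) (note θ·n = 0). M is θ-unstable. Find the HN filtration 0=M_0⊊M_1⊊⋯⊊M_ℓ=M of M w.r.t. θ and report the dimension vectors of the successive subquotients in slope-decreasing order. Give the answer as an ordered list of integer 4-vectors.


Interval decomposition of M: I[1,3], I[1,4]^2, I[3,3].
HN type (ℓ=4): μ^(1)=8; μ^(2)=5; μ^(3)=3; μ^(4)=-13

((0, 0, 2, 0); (0, 1, 0, 0); (0, 2, 2, 2); (3, 0, 0, 0))


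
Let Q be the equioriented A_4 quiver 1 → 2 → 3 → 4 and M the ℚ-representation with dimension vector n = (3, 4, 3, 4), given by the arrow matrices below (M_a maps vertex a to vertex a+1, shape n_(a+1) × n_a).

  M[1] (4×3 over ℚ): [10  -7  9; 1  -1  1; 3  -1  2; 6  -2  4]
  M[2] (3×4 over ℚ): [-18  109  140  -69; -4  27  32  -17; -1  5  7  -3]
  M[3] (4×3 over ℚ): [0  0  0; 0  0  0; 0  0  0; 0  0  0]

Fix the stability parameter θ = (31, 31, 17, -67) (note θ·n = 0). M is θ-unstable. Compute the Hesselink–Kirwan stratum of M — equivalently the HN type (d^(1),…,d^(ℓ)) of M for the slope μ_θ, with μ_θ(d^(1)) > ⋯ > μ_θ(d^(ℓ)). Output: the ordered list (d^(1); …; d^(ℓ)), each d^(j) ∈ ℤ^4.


Via rank(M_{q-1}∘⋯∘M_p): M ≅ I[1,3]^3, I[2,2], I[4,4]^4.
μ_θ-semistable layers: μ^(1)=31; μ^(2)=79/3; μ^(3)=-67

((0, 1, 0, 0); (3, 3, 3, 0); (0, 0, 0, 4))
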